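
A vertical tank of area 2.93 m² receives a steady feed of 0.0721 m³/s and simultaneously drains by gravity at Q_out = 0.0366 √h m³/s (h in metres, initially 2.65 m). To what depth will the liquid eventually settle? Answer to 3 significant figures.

3.88 m

A dh/dt = Q_in − 0.0366 √h. Steady state requires inflow = outflow:
Q_in = 0.0366 √h_ss ⇒ √h_ss = 0.0721/0.0366 = 1.9699.
h_ss = 1.9699² = 3.8807 m. (Since h₀ = 2.65 m < h_ss, the level will rise toward this value.)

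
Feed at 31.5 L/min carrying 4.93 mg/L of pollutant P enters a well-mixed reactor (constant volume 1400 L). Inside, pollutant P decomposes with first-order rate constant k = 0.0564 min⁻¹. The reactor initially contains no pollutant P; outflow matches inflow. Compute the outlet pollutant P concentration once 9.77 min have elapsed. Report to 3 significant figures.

0.756 mg/L

V dC/dt = Q(C_in − C) − k V C.
dC/dt = (Q/V) C_in − (Q/V + k) C; effective rate a = Q/V + k = 0.022500 + 0.0564 = 0.078900 min⁻¹.
C_ss = Q C_in/(Q + kV) = 1.4059 mg/L; C(t) = C_ss + (C₀ − C_ss) e^(−a t).
C(9.77) = 1.4059 + (-1.4059)·e^(−0.078900·9.77) = 1.4059 + (-1.4059)·0.46262 = 0.75550 mg/L.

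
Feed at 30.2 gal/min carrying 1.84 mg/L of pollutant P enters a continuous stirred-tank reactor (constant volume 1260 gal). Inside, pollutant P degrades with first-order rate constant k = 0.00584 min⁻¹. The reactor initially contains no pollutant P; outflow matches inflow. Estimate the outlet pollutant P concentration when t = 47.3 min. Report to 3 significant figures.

V dC/dt = Q(C_in − C) − k V C.
dC/dt = (Q/V) C_in − (Q/V + k) C; effective rate a = Q/V + k = 0.023968 + 0.00584 = 0.029808 min⁻¹.
C_ss = Q C_in/(Q + kV) = 1.4795 mg/L; C(t) = C_ss + (C₀ − C_ss) e^(−a t).
C(47.3) = 1.4795 + (-1.4795)·e^(−0.029808·47.3) = 1.4795 + (-1.4795)·0.24416 = 1.1183 mg/L.

1.12 mg/L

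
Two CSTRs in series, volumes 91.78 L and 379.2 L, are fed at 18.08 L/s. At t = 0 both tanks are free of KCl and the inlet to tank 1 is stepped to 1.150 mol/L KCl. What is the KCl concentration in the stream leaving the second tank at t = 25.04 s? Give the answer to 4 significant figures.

Species balance on tank i: dCᵢ/dt = (Cᵢ₋₁ − Cᵢ)/τᵢ with τᵢ = Vᵢ/Q.
τ₁ = 91.78/18.08 = 5.07633 s; τ₂ = 379.2/18.08 = 20.9735 s.
Solving the cascade with C₁(0)=C₂(0)=0 gives C₂(t) = C_in[1 − (τ₁ e^(−t/τ₁) − τ₂ e^(−t/τ₂))/(τ₁ − τ₂)].
At t = 25.04: e^(−t/τ₁) = 0.00720702, e^(−t/τ₂) = 0.303040.
C₂ = 1.150·[1 − (5.07633·0.00720702 − 20.9735·0.303040)/(-15.8971)] = 1.150·0.602493 = 0.692867 mol/L.

0.6929 mol/L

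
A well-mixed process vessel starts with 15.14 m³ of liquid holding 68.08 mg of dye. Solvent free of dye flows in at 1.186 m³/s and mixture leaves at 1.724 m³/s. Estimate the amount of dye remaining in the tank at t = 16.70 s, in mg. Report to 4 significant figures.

Let m(t) be the amount of dye. Volume: V(t) = V₀ + (Q_in − Q_out) t = 15.14 − 0.538000 t; V(16.70) = 6.15540 m³.
Species balance (pure solvent in): dm/dt = −Q_out · m/V(t).
dm/m = −Q_out dt/(V₀ − 0.538000 t); integrating gives ln(m/m₀) = −(Q_out/(Q_in−Q_out)) ln(V/V₀).
m = m₀ (V₀/V)^(Q_out/(Q_in−Q_out)) = 68.08 × (15.14/6.15540)^(-3.20446) = 3.80621 mg.

3.806 mg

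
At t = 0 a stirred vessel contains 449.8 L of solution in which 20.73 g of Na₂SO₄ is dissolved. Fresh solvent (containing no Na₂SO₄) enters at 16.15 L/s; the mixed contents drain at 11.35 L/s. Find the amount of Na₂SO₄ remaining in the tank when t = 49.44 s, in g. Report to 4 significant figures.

7.612 g

Let m(t) be the amount of Na₂SO₄. Volume: V(t) = V₀ + (Q_in − Q_out) t = 449.8 + 4.80000 t; V(49.44) = 687.112 L.
No Na₂SO₄ enters, so dm/dt = −Q_out · (m/V).
dm/m = −Q_out dt/(V₀ + 4.80000 t); integrating gives ln(m/m₀) = −(Q_out/(Q_in−Q_out)) ln(V/V₀).
m = m₀ (V₀/V)^(Q_out/(Q_in−Q_out)) = 20.73 × (449.8/687.112)^(2.36458) = 7.61197 g.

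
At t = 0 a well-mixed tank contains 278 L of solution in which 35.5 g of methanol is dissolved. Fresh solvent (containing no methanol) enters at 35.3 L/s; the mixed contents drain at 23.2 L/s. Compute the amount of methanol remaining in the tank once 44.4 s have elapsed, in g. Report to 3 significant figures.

Total volume: dV/dt = Q_in − Q_out = 12.100 L/s, so V(t) = 278 + 12.100 t and V(44.4) = 815.24 L.
Solute balance: dm/dt = 0 − Q_out C = −Q_out m/V(t).
dm/m = −Q_out dt/(V₀ + 12.100 t); integrating gives ln(m/m₀) = −(Q_out/(Q_in−Q_out)) ln(V/V₀).
m = m₀ (V₀/V)^(Q_out/(Q_in−Q_out)) = 35.5 × (278/815.24)^(1.9174) = 4.5119 g.

4.51 g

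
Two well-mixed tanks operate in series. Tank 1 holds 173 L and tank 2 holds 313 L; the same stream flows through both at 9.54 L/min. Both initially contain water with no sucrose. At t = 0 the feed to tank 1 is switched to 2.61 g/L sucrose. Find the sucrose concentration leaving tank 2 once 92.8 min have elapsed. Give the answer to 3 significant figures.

Species balance on tank i: dCᵢ/dt = (Cᵢ₋₁ − Cᵢ)/τᵢ with τᵢ = Vᵢ/Q.
τ₁ = 173/9.54 = 18.134 min; τ₂ = 313/9.54 = 32.809 min.
Tank 1: C₁ = C_in(1 − e^(−t/τ₁)). Tank 2 (τ₁ ≠ τ₂): C₂ = C_in[1 − (τ₁ e^(−t/τ₁) − τ₂ e^(−t/τ₂))/(τ₁ − τ₂)].
At t = 92.8: e^(−t/τ₁) = 0.0059915, e^(−t/τ₂) = 0.059103.
C₂ = 2.61·[1 − (18.134·0.0059915 − 32.809·0.059103)/(-14.675)] = 2.61·0.87527 = 2.2844 g/L.

2.28 g/L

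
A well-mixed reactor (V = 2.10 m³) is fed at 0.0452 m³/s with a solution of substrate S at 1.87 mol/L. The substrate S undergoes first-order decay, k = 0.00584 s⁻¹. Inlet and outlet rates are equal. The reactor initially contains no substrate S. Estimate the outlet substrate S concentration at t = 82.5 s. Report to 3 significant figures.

Species balance: V dC/dt = Q C_in − Q C − k V C.
dC/dt = (Q/V) C_in − (Q/V + k) C; effective rate a = Q/V + k = 0.021524 + 0.00584 = 0.027364 s⁻¹.
C_ss = Q C_in/(Q + kV) = 1.4709 mol/L; C(t) = C_ss + (C₀ − C_ss) e^(−a t).
C(82.5) = 1.4709 + (-1.4709)·e^(−0.027364·82.5) = 1.4709 + (-1.4709)·0.10461 = 1.3170 mol/L.

1.32 mol/L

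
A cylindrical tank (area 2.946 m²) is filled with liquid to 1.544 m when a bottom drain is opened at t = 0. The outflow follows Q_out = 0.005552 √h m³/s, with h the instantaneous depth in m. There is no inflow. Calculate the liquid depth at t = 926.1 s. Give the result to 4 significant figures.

Volume balance on the tank: A dh/dt = −0.005552 √h.
This is separable: 2 d(√h)/dt = −0.005552/A, so √h = √h₀ − (0.005552/(2A)) t.
√h = √1.544 − 0.005552·926.1/(2·2.946) = 1.24258 − 0.872659 = 0.369919.
h = 0.369919² = 0.136840 m.

0.1368 m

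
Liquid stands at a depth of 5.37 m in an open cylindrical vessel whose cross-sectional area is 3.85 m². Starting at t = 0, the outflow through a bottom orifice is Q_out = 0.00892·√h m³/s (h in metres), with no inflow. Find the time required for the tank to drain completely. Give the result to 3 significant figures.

With no inflow, A dh/dt = −0.00892 √h.
This is separable: 2 d(√h)/dt = −0.00892/A, so √h = √h₀ − (0.00892/(2A)) t.
Set h = 0: 2√h₀ = (0.00892/A) t_empty ⇒ t_empty = 2A√h₀/0.00892.
t_empty = 2·3.85·√5.37/0.00892 = 7.7000·2.3173/0.00892 = 2000.4 s.

2000 s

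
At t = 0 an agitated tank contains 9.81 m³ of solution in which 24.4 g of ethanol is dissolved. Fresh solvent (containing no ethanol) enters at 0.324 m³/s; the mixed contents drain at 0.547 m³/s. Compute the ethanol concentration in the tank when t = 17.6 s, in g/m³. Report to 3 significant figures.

Let m(t) be the amount of ethanol. Volume: V(t) = V₀ + (Q_in − Q_out) t = 9.81 − 0.22300 t; V(17.6) = 5.8852 m³.
Species balance (pure solvent in): dm/dt = −Q_out · m/V(t).
Separate: dm/m = −Q_out dt/V(t) ⇒ ln(m/m₀) = −(Q_out/(Q_in−Q_out)) ln(V/V₀).
m = m₀ (V₀/V)^(Q_out/(Q_in−Q_out)) = 24.4 × (9.81/5.8852)^(-2.4529) = 6.9674 g.
C = m/V = 6.9674/5.8852 = 1.1839 g/m³.

1.18 g/m³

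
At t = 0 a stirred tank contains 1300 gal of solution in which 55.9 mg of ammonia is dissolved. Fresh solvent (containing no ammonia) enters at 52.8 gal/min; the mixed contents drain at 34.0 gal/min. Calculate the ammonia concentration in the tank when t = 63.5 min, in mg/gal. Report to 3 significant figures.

0.00690 mg/gal

Total volume: dV/dt = Q_in − Q_out = 18.800 gal/min, so V(t) = 1300 + 18.800 t and V(63.5) = 2493.8 gal.
Species balance (pure solvent in): dm/dt = −Q_out · m/V(t).
Separate: dm/m = −Q_out dt/V(t) ⇒ ln(m/m₀) = −(Q_out/(Q_in−Q_out)) ln(V/V₀).
m = m₀ (V₀/V)^(Q_out/(Q_in−Q_out)) = 55.9 × (1300/2493.8)^(1.8085) = 17.209 mg.
C = m/V = 17.209/2493.8 = 0.0069006 mg/gal.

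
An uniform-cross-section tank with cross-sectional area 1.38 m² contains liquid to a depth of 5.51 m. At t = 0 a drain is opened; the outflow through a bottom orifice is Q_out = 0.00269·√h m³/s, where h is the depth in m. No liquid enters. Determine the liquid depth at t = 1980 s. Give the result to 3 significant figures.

Accumulation of liquid (constant cross-section A): A dh/dt = −0.00269 √h.
This is separable: 2 d(√h)/dt = −0.00269/A, so √h = √h₀ − (0.00269/(2A)) t.
√h = √5.51 − 0.00269·1980/(2·1.38) = 2.3473 − 1.9298 = 0.41756.
h = 0.41756² = 0.17435 m.

0.174 m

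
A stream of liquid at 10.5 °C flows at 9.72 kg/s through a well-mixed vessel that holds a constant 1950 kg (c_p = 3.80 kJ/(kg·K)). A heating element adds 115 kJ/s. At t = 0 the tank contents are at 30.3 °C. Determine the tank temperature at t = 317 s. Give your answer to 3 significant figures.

M c_p dT/dt = ṁ c_p (T_in − T) + Q̇.
τ = M/ṁ = 200.62 s; T_ss = T_in + Q̇/(ṁ c_p) = 10.5 + 115/(9.72·3.80) = 13.613 °C.
Integrating: T(t) = T_ss + (T₀ − T_ss) e^(−t/τ).
T(317) = 13.613 + (16.687)·e^(−317/200.62) = 13.613 + (16.687)·0.20595 = 17.050 °C.

17.1 °C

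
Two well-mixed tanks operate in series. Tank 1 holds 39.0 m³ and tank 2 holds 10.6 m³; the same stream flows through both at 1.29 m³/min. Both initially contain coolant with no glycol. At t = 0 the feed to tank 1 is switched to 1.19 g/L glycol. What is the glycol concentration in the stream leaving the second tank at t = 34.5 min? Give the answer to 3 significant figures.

Species balance on tank i: dCᵢ/dt = (Cᵢ₋₁ − Cᵢ)/τᵢ with τᵢ = Vᵢ/Q.
τ₁ = 39.0/1.29 = 30.233 min; τ₂ = 10.6/1.29 = 8.2171 min.
Solving the cascade with C₁(0)=C₂(0)=0 gives C₂(t) = C_in[1 − (τ₁ e^(−t/τ₁) − τ₂ e^(−t/τ₂))/(τ₁ − τ₂)].
At t = 34.5: e^(−t/τ₁) = 0.31945, e^(−t/τ₂) = 0.015017.
C₂ = 1.19·[1 − (30.233·0.31945 − 8.2171·0.015017)/(22.016)] = 1.19·0.56692 = 0.67464 g/L.

0.675 g/L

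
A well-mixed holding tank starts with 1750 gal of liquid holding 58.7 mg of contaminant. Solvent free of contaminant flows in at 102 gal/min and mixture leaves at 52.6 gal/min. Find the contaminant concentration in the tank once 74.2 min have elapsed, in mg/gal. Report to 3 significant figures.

0.00326 mg/gal

Total volume: dV/dt = Q_in − Q_out = 49.400 gal/min, so V(t) = 1750 + 49.400 t and V(74.2) = 5415.5 gal.
Solute balance: dm/dt = 0 − Q_out C = −Q_out m/V(t).
dm/m = −Q_out dt/(V₀ + 49.400 t); integrating gives ln(m/m₀) = −(Q_out/(Q_in−Q_out)) ln(V/V₀).
m = m₀ (V₀/V)^(Q_out/(Q_in−Q_out)) = 58.7 × (1750/5415.5)^(1.0648) = 17.630 mg.
C = m/V = 17.630/5415.5 = 0.0032555 mg/gal.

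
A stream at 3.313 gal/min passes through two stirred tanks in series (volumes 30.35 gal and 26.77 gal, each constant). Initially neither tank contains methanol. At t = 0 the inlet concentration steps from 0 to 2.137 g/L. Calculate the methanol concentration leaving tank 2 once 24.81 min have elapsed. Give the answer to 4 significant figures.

1.671 g/L

Each tank obeys Vᵢ dCᵢ/dt = Q(Cᵢ₋₁ − Cᵢ), so τᵢ = Vᵢ/Q.
τ₁ = 30.35/3.313 = 9.16088 min; τ₂ = 26.77/3.313 = 8.08029 min.
Solving the cascade with C₁(0)=C₂(0)=0 gives C₂(t) = C_in[1 − (τ₁ e^(−t/τ₁) − τ₂ e^(−t/τ₂))/(τ₁ − τ₂)].
At t = 24.81: e^(−t/τ₁) = 0.0666530, e^(−t/τ₂) = 0.0464010.
C₂ = 2.137·[1 − (9.16088·0.0666530 − 8.08029·0.0464010)/(1.08059)] = 2.137·0.781909 = 1.67094 g/L.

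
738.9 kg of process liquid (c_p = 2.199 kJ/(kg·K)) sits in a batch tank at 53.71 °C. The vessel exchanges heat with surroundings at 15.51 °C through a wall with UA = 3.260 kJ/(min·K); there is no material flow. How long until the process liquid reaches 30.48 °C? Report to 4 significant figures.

Lumped-capacitance energy balance: M c_p dT/dt = UA(T_amb − T).
τ = M c_p/UA = 498.418 min; T_ss = T_amb = 15.5100 °C.
T(t) = T_ss + (T₀ − T_ss)e^(−t/τ); set T = 30.48:
t = −τ ln[(T − T_ss)/(T₀ − T_ss)] = −498.418 · ln(0.391885) = 466.911 min.

466.9 min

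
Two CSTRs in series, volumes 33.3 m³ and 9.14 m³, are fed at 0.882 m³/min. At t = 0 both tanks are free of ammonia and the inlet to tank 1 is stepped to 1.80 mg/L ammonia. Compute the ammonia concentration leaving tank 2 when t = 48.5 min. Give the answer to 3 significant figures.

1.12 mg/L

Time constants: τᵢ = Vᵢ/Q for each well-mixed tank.
τ₁ = 33.3/0.882 = 37.755 min; τ₂ = 9.14/0.882 = 10.363 min.
Solving the cascade with C₁(0)=C₂(0)=0 gives C₂(t) = C_in[1 − (τ₁ e^(−t/τ₁) − τ₂ e^(−t/τ₂))/(τ₁ − τ₂)].
At t = 48.5: e^(−t/τ₁) = 0.27676, e^(−t/τ₂) = 0.0092772.
C₂ = 1.80·[1 − (37.755·0.27676 − 10.363·0.0092772)/(27.392)] = 1.80·0.62204 = 1.1197 mg/L.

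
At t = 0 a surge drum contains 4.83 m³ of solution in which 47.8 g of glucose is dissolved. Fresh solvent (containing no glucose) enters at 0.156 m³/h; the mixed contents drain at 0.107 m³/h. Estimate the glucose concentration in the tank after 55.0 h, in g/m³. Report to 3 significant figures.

2.41 g/m³

Total volume: dV/dt = Q_in − Q_out = 0.049000 m³/h, so V(t) = 4.83 + 0.049000 t and V(55.0) = 7.5250 m³.
No glucose enters, so dm/dt = −Q_out · (m/V).
Separate: dm/m = −Q_out dt/V(t) ⇒ ln(m/m₀) = −(Q_out/(Q_in−Q_out)) ln(V/V₀).
m = m₀ (V₀/V)^(Q_out/(Q_in−Q_out)) = 47.8 × (4.83/7.5250)^(2.1837) = 18.153 g.
C = m/V = 18.153/7.5250 = 2.4123 g/m³.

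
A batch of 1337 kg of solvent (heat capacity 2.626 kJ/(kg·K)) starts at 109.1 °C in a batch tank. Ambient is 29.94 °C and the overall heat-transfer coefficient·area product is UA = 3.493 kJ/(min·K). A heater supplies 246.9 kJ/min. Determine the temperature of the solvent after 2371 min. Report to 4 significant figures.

101.4 °C

Unsteady energy balance on the tank contents: M c_p dT/dt = −UA(T − T_amb) + Q̇.
dT/dt = (T_ss − T)/τ with T_ss = T_amb + Q̇/UA = 29.94 + 246.9/3.493 = 100.624 °C, τ = M c_p/UA = 1337·2.626/3.493 = 1005.14 min.
Integrating: T(t) = T_ss + (T₀ − T_ss) e^(−t/τ).
T(2371) = 100.624 + (8.47577)·0.0945270 = 101.425 °C.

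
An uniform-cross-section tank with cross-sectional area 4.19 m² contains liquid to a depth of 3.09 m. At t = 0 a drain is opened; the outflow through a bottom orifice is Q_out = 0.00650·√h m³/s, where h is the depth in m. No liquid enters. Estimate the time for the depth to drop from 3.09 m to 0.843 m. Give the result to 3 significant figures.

1080 s

With no inflow, A dh/dt = −0.00650 √h.
∫ h^(−1/2) dh = −(0.00650/A) ∫ dt, giving 2√h = 2√h₀ − (0.00650/A) t.
t = 2A(√h₀ − √h)/0.00650 = 2·4.19·(√3.09 − √0.843)/0.00650
  = 8.3800 × (1.7578 − 0.91815) / 0.00650 = 1082.6 s.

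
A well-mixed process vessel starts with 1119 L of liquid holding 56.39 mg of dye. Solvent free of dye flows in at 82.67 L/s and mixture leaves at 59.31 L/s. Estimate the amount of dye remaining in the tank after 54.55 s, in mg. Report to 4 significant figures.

8.183 mg

Total volume: dV/dt = Q_in − Q_out = 23.3600 L/s, so V(t) = 1119 + 23.3600 t and V(54.55) = 2393.29 L.
Species balance (pure solvent in): dm/dt = −Q_out · m/V(t).
dm/m = −Q_out dt/(V₀ + 23.3600 t); integrating gives ln(m/m₀) = −(Q_out/(Q_in−Q_out)) ln(V/V₀).
m = m₀ (V₀/V)^(Q_out/(Q_in−Q_out)) = 56.39 × (1119/2393.29)^(2.53896) = 8.18329 mg.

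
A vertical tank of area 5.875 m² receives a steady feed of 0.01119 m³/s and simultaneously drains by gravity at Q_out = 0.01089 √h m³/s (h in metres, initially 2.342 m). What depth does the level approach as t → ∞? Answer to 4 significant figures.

Level balance: A dh/dt = 0.01119 − 0.01089 √h. Setting dh/dt = 0:
Q_in = 0.01089 √h_ss ⇒ √h_ss = 0.01119/0.01089 = 1.02755.
h_ss = 1.02755² = 1.05586 m. (Since h₀ = 2.342 m > h_ss, the level will fall toward this value.)

1.056 m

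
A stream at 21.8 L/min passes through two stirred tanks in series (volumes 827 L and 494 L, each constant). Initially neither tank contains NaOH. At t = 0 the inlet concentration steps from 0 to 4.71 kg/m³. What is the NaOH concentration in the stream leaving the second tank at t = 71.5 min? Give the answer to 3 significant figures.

Each tank obeys Vᵢ dCᵢ/dt = Q(Cᵢ₋₁ − Cᵢ), so τᵢ = Vᵢ/Q.
τ₁ = 827/21.8 = 37.936 min; τ₂ = 494/21.8 = 22.661 min.
Tank 1: C₁ = C_in(1 − e^(−t/τ₁)). Tank 2 (τ₁ ≠ τ₂): C₂ = C_in[1 − (τ₁ e^(−t/τ₁) − τ₂ e^(−t/τ₂))/(τ₁ − τ₂)].
At t = 71.5: e^(−t/τ₁) = 0.15186, e^(−t/τ₂) = 0.042627.
C₂ = 4.71·[1 − (37.936·0.15186 − 22.661·0.042627)/(15.275)] = 4.71·0.68608 = 3.2315 kg/m³.

3.23 kg/m³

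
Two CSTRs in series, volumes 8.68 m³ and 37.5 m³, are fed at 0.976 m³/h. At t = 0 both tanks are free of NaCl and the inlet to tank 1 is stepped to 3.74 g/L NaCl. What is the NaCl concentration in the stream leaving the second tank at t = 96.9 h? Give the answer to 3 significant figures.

3.35 g/L

Time constants: τᵢ = Vᵢ/Q for each well-mixed tank.
τ₁ = 8.68/0.976 = 8.8934 h; τ₂ = 37.5/0.976 = 38.422 h.
Tank 1: C₁ = C_in(1 − e^(−t/τ₁)). Tank 2 (τ₁ ≠ τ₂): C₂ = C_in[1 − (τ₁ e^(−t/τ₁) − τ₂ e^(−t/τ₂))/(τ₁ − τ₂)].
At t = 96.9: e^(−t/τ₁) = 1.8538e-05, e^(−t/τ₂) = 0.080300.
C₂ = 3.74·[1 − (8.8934·1.8538e-05 − 38.422·0.080300)/(-29.529)] = 3.74·0.89552 = 3.3492 g/L.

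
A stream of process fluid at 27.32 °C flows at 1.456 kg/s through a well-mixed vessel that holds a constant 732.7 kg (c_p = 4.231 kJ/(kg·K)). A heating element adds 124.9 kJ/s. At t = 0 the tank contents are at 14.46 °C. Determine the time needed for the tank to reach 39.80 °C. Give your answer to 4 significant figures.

M c_p dT/dt = ṁ c_p (T_in − T) + Q̇.
τ = M/ṁ = 503.228 s; T_ss = T_in + Q̇/(ṁ c_p) = 47.5949 °C.
T(t) = T_ss + (T₀ − T_ss) e^(−t/τ). Set T = 39.80:
e^(−t/τ) = (39.80 − 47.5949)/(14.46 − 47.5949) = 0.235247
t = −503.228 · ln(0.235247) = 728.232 s.

728.2 s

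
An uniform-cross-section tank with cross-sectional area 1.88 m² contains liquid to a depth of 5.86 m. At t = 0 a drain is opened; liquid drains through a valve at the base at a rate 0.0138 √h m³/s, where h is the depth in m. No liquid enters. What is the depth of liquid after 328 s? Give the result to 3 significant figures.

With no inflow, A dh/dt = −0.0138 √h.
Separate and integrate: 2(√h − √h₀) = −(0.0138/A) t.
√h = √5.86 − 0.0138·328/(2·1.88) = 2.4207 − 1.2038 = 1.2169.
h = 1.2169² = 1.4809 m.

1.48 m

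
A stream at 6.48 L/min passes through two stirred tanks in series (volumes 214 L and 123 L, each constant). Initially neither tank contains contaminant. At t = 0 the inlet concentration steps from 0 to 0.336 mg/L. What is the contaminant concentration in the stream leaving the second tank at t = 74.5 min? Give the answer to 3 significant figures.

0.262 mg/L

Each tank obeys Vᵢ dCᵢ/dt = Q(Cᵢ₋₁ − Cᵢ), so τᵢ = Vᵢ/Q.
τ₁ = 214/6.48 = 33.025 min; τ₂ = 123/6.48 = 18.981 min.
Tank 1: C₁ = C_in(1 − e^(−t/τ₁)). Tank 2 (τ₁ ≠ τ₂): C₂ = C_in[1 − (τ₁ e^(−t/τ₁) − τ₂ e^(−t/τ₂))/(τ₁ − τ₂)].
At t = 74.5: e^(−t/τ₁) = 0.10478, e^(−t/τ₂) = 0.019745.
C₂ = 0.336·[1 − (33.025·0.10478 − 18.981·0.019745)/(14.043)] = 0.336·0.78028 = 0.26217 mg/L.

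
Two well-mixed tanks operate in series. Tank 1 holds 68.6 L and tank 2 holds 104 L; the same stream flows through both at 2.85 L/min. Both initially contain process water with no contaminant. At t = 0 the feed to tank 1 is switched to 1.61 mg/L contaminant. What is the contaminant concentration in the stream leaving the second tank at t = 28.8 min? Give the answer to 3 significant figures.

0.405 mg/L

Species balance on tank i: dCᵢ/dt = (Cᵢ₋₁ − Cᵢ)/τᵢ with τᵢ = Vᵢ/Q.
τ₁ = 68.6/2.85 = 24.070 min; τ₂ = 104/2.85 = 36.491 min.
Solving the cascade with C₁(0)=C₂(0)=0 gives C₂(t) = C_in[1 − (τ₁ e^(−t/τ₁) − τ₂ e^(−t/τ₂))/(τ₁ − τ₂)].
At t = 28.8: e^(−t/τ₁) = 0.30225, e^(−t/τ₂) = 0.45419.
C₂ = 1.61·[1 − (24.070·0.30225 − 36.491·0.45419)/(-12.421)] = 1.61·0.25136 = 0.40469 mg/L.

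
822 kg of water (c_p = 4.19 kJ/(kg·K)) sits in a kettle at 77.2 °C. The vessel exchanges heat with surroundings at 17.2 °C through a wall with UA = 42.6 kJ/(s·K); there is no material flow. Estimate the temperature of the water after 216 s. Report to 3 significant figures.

First-law balance (no shaft work): M c_p dT/dt = −UA(T − T_amb).
dT/dt = (T_ss − T)/τ with T_ss = T_amb = 17.200 °C, τ = M c_p/UA = 822·4.19/42.6 = 80.849 s.
This is linear first-order; T(t) = T_ss + (T₀ − T_ss) e^(−t/τ).
T(216) = 17.200 + (60.000)·0.069139 = 21.348 °C.

21.3 °C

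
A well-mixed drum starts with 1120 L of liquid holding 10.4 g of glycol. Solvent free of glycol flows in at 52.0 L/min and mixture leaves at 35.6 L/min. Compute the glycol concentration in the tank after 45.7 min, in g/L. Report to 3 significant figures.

0.00183 g/L

Let m(t) be the amount of glycol. Volume: V(t) = V₀ + (Q_in − Q_out) t = 1120 + 16.400 t; V(45.7) = 1869.5 L.
Solute balance: dm/dt = 0 − Q_out C = −Q_out m/V(t).
dm/m = −Q_out dt/(V₀ + 16.400 t); integrating gives ln(m/m₀) = −(Q_out/(Q_in−Q_out)) ln(V/V₀).
m = m₀ (V₀/V)^(Q_out/(Q_in−Q_out)) = 10.4 × (1120/1869.5)^(2.1707) = 3.4201 g.
C = m/V = 3.4201/1869.5 = 0.0018294 g/L.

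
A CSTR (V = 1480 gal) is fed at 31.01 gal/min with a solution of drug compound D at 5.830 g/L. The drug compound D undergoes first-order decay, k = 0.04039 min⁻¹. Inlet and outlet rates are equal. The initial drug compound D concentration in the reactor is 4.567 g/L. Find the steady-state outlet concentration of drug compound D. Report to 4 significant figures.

1.991 g/L

V dC/dt = Q(C_in − C) − k V C.
At steady state: 0 = Q C_in − (Q + kV) C_ss, so C_ss = Q C_in/(Q + kV).
C_ss = 31.01·5.830/(31.01 + 0.04039·1480) = 180.788/90.7872 = 1.99134 g/L.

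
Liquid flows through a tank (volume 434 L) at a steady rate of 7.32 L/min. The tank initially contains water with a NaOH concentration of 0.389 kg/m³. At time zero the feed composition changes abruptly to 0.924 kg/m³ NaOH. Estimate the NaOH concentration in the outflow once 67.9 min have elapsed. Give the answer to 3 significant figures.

Accumulation = in − out for the solute gives V dC/dt = Q(C_in − C).
Rewrite as dC/dt + C/τ = C_in/τ, τ = V/Q = 59.290 min.
This is linear first-order; C(t) = C_in + (C₀ − C_in) e^(−t/τ).
C(67.9) = 0.924 + (0.389 − 0.924)·e^(−67.9/59.290) = 0.924 + (-0.53500)·0.31815 = 0.75379 kg/m³.

0.754 kg/m³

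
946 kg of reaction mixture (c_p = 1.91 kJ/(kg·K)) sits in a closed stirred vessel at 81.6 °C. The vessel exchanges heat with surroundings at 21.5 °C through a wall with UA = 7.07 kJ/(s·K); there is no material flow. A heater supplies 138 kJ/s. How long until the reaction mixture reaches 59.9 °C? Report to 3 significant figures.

196 s

Heat balance on the well-mixed liquid: M c_p dT/dt = −UA(T − T_amb) + Q̇.
τ = M c_p/UA = 255.57 s; T_ss = T_amb + Q̇/UA = 21.5 + 138/7.07 = 41.019 °C.
T(t) = T_ss + (T₀ − T_ss)e^(−t/τ); set T = 59.9:
t = −τ ln[(T − T_ss)/(T₀ − T_ss)] = −255.57 · ln(0.46527) = 195.55 s.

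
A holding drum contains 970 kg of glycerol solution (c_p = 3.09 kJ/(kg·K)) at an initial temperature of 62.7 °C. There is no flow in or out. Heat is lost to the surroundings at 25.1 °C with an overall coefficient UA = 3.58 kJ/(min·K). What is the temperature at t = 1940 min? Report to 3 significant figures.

M c_p dT/dt = −UA(T − T_amb).
dT/dt = (T_ss − T)/τ with T_ss = T_amb = 25.100 °C, τ = M c_p/UA = 970·3.09/3.58 = 837.23 min.
This is linear first-order; T(t) = T_ss + (T₀ − T_ss) e^(−t/τ).
T(1940) = 25.100 + (37.600)·0.098554 = 28.806 °C.

28.8 °C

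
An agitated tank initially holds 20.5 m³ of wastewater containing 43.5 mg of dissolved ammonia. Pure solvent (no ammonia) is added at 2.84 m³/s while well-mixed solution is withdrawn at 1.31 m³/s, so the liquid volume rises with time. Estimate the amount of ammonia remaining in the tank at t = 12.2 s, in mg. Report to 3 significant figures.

Let m(t) be the amount of ammonia. Volume: V(t) = V₀ + (Q_in − Q_out) t = 20.5 + 1.5300 t; V(12.2) = 39.166 m³.
Solute balance: dm/dt = 0 − Q_out C = −Q_out m/V(t).
dm/m = −Q_out dt/(V₀ + 1.5300 t); integrating gives ln(m/m₀) = −(Q_out/(Q_in−Q_out)) ln(V/V₀).
m = m₀ (V₀/V)^(Q_out/(Q_in−Q_out)) = 43.5 × (20.5/39.166)^(0.85621) = 24.990 mg.

25.0 mg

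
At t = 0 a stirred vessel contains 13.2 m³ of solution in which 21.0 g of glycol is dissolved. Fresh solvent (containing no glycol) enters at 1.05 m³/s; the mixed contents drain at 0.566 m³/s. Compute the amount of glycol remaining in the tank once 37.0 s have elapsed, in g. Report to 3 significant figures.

7.71 g

Total volume: dV/dt = Q_in − Q_out = 0.48400 m³/s, so V(t) = 13.2 + 0.48400 t and V(37.0) = 31.108 m³.
Solute balance: dm/dt = 0 − Q_out C = −Q_out m/V(t).
Separate: dm/m = −Q_out dt/V(t) ⇒ ln(m/m₀) = −(Q_out/(Q_in−Q_out)) ln(V/V₀).
m = m₀ (V₀/V)^(Q_out/(Q_in−Q_out)) = 21.0 × (13.2/31.108)^(1.1694) = 7.7063 g.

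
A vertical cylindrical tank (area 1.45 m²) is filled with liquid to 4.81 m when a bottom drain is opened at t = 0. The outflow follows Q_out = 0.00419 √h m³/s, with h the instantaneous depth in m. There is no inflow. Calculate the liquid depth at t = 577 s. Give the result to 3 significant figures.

1.85 m

With no inflow, A dh/dt = −0.00419 √h.
∫ h^(−1/2) dh = −(0.00419/A) ∫ dt, giving 2√h = 2√h₀ − (0.00419/A) t.
√h = √4.81 − 0.00419·577/(2·1.45) = 2.1932 − 0.83367 = 1.3595.
h = 1.3595² = 1.8483 m.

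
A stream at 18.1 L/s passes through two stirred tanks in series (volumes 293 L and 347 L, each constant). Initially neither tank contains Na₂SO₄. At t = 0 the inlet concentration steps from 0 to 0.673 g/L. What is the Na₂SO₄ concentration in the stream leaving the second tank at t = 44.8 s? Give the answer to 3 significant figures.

0.484 g/L

Species balance on tank i: dCᵢ/dt = (Cᵢ₋₁ − Cᵢ)/τᵢ with τᵢ = Vᵢ/Q.
τ₁ = 293/18.1 = 16.188 s; τ₂ = 347/18.1 = 19.171 s.
Tank 1: C₁ = C_in(1 − e^(−t/τ₁)). Tank 2 (τ₁ ≠ τ₂): C₂ = C_in[1 − (τ₁ e^(−t/τ₁) − τ₂ e^(−t/τ₂))/(τ₁ − τ₂)].
At t = 44.8: e^(−t/τ₁) = 0.062818, e^(−t/τ₂) = 0.096633.
C₂ = 0.673·[1 − (16.188·0.062818 − 19.171·0.096633)/(-2.9834)] = 0.673·0.71989 = 0.48448 g/L.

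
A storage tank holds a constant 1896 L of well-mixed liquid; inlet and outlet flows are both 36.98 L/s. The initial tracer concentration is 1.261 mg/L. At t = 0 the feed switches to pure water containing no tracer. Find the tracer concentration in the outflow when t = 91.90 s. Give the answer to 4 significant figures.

0.2100 mg/L

Transient balance on the dissolved component: V dC/dt = Q(C_in − C).
Rewrite as dC/dt + C/τ = C_in/τ, τ = V/Q = 51.2710 s.
This is linear first-order; C(t) = C_in + (C₀ − C_in) e^(−t/τ).
C(91.90) = 0 + (1.261 − 0)·e^(−91.90/51.2710) = 0 + (1.26100)·0.166554 = 0.210024 mg/L.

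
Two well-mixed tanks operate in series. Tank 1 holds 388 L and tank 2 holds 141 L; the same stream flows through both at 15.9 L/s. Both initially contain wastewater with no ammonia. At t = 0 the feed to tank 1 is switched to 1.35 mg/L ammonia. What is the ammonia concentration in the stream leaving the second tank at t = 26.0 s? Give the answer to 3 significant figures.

Each tank obeys Vᵢ dCᵢ/dt = Q(Cᵢ₋₁ − Cᵢ), so τᵢ = Vᵢ/Q.
τ₁ = 388/15.9 = 24.403 s; τ₂ = 141/15.9 = 8.8679 s.
Solving the cascade with C₁(0)=C₂(0)=0 gives C₂(t) = C_in[1 − (τ₁ e^(−t/τ₁) − τ₂ e^(−t/τ₂))/(τ₁ − τ₂)].
At t = 26.0: e^(−t/τ₁) = 0.34457, e^(−t/τ₂) = 0.053295.
C₂ = 1.35·[1 − (24.403·0.34457 − 8.8679·0.053295)/(15.535)] = 1.35·0.48916 = 0.66036 mg/L.

0.660 mg/L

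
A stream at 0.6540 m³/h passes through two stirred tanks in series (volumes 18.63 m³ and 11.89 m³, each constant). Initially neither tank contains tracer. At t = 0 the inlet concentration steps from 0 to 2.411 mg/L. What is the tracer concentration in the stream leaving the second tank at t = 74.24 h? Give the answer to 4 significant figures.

Each tank obeys Vᵢ dCᵢ/dt = Q(Cᵢ₋₁ − Cᵢ), so τᵢ = Vᵢ/Q.
τ₁ = 18.63/0.6540 = 28.4862 h; τ₂ = 11.89/0.6540 = 18.1804 h.
Solving the cascade with C₁(0)=C₂(0)=0 gives C₂(t) = C_in[1 − (τ₁ e^(−t/τ₁) − τ₂ e^(−t/τ₂))/(τ₁ − τ₂)].
At t = 74.24: e^(−t/τ₁) = 0.0738167, e^(−t/τ₂) = 0.0168482.
C₂ = 2.411·[1 − (28.4862·0.0738167 − 18.1804·0.0168482)/(10.3058)] = 2.411·0.825686 = 1.99073 mg/L.

1.991 mg/L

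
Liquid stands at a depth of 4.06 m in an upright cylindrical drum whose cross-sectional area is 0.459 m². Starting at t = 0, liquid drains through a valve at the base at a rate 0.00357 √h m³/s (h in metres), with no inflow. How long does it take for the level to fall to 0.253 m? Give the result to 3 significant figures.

A dh/dt = −Q_out = −0.00357 √h.
This is separable: 2 d(√h)/dt = −0.00357/A, so √h = √h₀ − (0.00357/(2A)) t.
t = 2A(√h₀ − √h)/0.00357 = 2·0.459·(√4.06 − √0.253)/0.00357
  = 0.91800 × (2.0149 − 0.50299) / 0.00357 = 388.79 s.

389 s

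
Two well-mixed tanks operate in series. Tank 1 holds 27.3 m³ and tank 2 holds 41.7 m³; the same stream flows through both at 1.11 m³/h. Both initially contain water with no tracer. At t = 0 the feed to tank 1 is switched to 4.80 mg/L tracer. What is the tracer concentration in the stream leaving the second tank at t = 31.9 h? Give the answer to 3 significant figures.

Time constants: τᵢ = Vᵢ/Q for each well-mixed tank.
τ₁ = 27.3/1.11 = 24.595 h; τ₂ = 41.7/1.11 = 37.568 h.
Tank 1: C₁ = C_in(1 − e^(−t/τ₁)). Tank 2 (τ₁ ≠ τ₂): C₂ = C_in[1 − (τ₁ e^(−t/τ₁) − τ₂ e^(−t/τ₂))/(τ₁ − τ₂)].
At t = 31.9: e^(−t/τ₁) = 0.27334, e^(−t/τ₂) = 0.42778.
C₂ = 4.80·[1 − (24.595·0.27334 − 37.568·0.42778)/(-12.973)] = 4.80·0.27942 = 1.3412 mg/L.

1.34 mg/L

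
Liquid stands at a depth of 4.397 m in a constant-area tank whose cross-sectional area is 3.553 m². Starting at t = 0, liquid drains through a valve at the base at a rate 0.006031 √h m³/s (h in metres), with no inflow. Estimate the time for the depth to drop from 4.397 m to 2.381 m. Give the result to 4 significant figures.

652.6 s

With no inflow, A dh/dt = −0.006031 √h.
Separate and integrate: 2(√h − √h₀) = −(0.006031/A) t.
t = 2A(√h₀ − √h)/0.006031 = 2·3.553·(√4.397 − √2.381)/0.006031
  = 7.10600 × (2.09690 − 1.54305) / 0.006031 = 652.576 s.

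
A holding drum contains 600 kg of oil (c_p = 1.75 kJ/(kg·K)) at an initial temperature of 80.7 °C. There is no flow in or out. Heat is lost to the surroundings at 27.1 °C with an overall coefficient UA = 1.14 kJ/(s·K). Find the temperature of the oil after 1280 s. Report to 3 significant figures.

Lumped-capacitance energy balance: M c_p dT/dt = UA(T_amb − T).
dT/dt = (T_ss − T)/τ with T_ss = T_amb = 27.100 °C, τ = M c_p/UA = 600·1.75/1.14 = 921.05 s.
Integrating: T(t) = T_ss + (T₀ − T_ss) e^(−t/τ).
T(1280) = 27.100 + (53.600)·0.24915 = 40.454 °C.

40.5 °C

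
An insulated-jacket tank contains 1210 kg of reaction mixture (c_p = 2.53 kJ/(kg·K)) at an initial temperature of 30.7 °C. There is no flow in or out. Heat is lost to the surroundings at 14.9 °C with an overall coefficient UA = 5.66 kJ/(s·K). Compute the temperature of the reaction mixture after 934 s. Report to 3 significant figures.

17.7 °C

M c_p dT/dt = −UA(T − T_amb).
dT/dt = (T_ss − T)/τ with T_ss = T_amb = 14.900 °C, τ = M c_p/UA = 1210·2.53/5.66 = 540.87 s.
T approaches T_ss exponentially: T(t) = T_ss + (T₀ − T_ss) e^(−t/τ).
T(934) = 14.900 + (15.800)·0.17784 = 17.710 °C.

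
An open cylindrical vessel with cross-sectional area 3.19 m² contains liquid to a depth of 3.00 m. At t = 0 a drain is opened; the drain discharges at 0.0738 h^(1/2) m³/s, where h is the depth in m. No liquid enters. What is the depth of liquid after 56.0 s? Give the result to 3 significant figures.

1.18 m

A dh/dt = −Q_out = −0.0738 √h.
This is separable: 2 d(√h)/dt = −0.0738/A, so √h = √h₀ − (0.0738/(2A)) t.
√h = √3.00 − 0.0738·56.0/(2·3.19) = 1.7321 − 0.64777 = 1.0843.
h = 1.0843² = 1.1757 m.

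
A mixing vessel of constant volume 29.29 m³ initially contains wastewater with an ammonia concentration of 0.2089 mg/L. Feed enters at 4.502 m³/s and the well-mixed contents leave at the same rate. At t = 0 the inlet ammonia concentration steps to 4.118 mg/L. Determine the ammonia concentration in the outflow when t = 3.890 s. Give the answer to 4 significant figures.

1.968 mg/L

Species balance on the tank: V dC/dt = Q(C_in − C).
Time constant τ = V/Q = 29.29/4.502 = 6.50600 s.
This is linear first-order; C(t) = C_in + (C₀ − C_in) e^(−t/τ).
C(3.890) = 4.118 + (0.2089 − 4.118)·e^(−3.890/6.50600) = 4.118 + (-3.90910)·0.549960 = 1.96815 mg/L.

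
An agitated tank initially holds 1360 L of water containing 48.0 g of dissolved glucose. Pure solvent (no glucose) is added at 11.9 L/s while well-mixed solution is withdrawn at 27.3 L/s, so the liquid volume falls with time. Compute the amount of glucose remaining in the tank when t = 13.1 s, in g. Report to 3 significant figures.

36.1 g

Total volume: dV/dt = Q_in − Q_out = -15.400 L/s, so V(t) = 1360 − 15.400 t and V(13.1) = 1158.3 L.
Solute balance: dm/dt = 0 − Q_out C = −Q_out m/V(t).
Separate: dm/m = −Q_out dt/V(t) ⇒ ln(m/m₀) = −(Q_out/(Q_in−Q_out)) ln(V/V₀).
m = m₀ (V₀/V)^(Q_out/(Q_in−Q_out)) = 48.0 × (1360/1158.3)^(-1.7727) = 36.110 g.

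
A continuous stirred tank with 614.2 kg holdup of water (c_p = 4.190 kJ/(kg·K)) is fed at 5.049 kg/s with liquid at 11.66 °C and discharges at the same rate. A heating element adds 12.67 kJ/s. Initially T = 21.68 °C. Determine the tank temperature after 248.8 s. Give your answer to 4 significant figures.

Unsteady energy balance on the tank contents: M c_p dT/dt = ṁ c_p (T_in − T) + 12.67.
Rearrange: dT/dt = (T_ss − T)/τ with τ = M/ṁ = 121.648 s and T_ss = T_in + Q̇/(ṁ c_p) = 12.2589 °C.
Integrating: T(t) = T_ss + (T₀ − T_ss) e^(−t/τ).
T(248.8) = 12.2589 + (9.42110)·e^(−248.8/121.648) = 12.2589 + (9.42110)·0.129348 = 13.4775 °C.

13.48 °C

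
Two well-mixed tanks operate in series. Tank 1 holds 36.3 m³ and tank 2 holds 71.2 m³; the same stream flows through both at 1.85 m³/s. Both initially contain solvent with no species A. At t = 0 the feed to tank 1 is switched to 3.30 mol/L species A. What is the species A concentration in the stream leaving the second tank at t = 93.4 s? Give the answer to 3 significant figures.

2.73 mol/L

Time constants: τᵢ = Vᵢ/Q for each well-mixed tank.
τ₁ = 36.3/1.85 = 19.622 s; τ₂ = 71.2/1.85 = 38.486 s.
Solving the cascade with C₁(0)=C₂(0)=0 gives C₂(t) = C_in[1 − (τ₁ e^(−t/τ₁) − τ₂ e^(−t/τ₂))/(τ₁ − τ₂)].
At t = 93.4: e^(−t/τ₁) = 0.0085651, e^(−t/τ₂) = 0.088317.
C₂ = 3.30·[1 − (19.622·0.0085651 − 38.486·0.088317)/(-18.865)] = 3.30·0.82873 = 2.7348 mol/L.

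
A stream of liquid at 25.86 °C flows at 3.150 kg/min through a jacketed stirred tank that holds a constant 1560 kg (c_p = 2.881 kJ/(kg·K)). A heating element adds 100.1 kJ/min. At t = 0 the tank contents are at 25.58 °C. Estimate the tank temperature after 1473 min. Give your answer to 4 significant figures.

36.31 °C

M c_p dT/dt = ṁ c_p (T_in − T) + Q̇.
Rearrange: dT/dt = (T_ss − T)/τ with τ = M/ṁ = 495.238 min and T_ss = T_in + Q̇/(ṁ c_p) = 36.8901 °C.
Solution: T(t) = T_ss + (T₀ − T_ss) e^(−t/τ).
T(1473) = 36.8901 + (-11.3101)·e^(−1473/495.238) = 36.8901 + (-11.3101)·0.0510818 = 36.3124 °C.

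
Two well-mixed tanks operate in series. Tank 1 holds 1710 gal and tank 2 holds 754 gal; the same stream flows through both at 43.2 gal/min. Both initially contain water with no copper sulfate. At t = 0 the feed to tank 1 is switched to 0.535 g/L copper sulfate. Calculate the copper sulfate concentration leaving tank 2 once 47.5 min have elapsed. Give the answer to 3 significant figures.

Each tank obeys Vᵢ dCᵢ/dt = Q(Cᵢ₋₁ − Cᵢ), so τᵢ = Vᵢ/Q.
τ₁ = 1710/43.2 = 39.583 min; τ₂ = 754/43.2 = 17.454 min.
Solving the cascade with C₁(0)=C₂(0)=0 gives C₂(t) = C_in[1 − (τ₁ e^(−t/τ₁) − τ₂ e^(−t/τ₂))/(τ₁ − τ₂)].
At t = 47.5: e^(−t/τ₁) = 0.30119, e^(−t/τ₂) = 0.065777.
C₂ = 0.535·[1 − (39.583·0.30119 − 17.454·0.065777)/(22.130)] = 0.535·0.51313 = 0.27453 g/L.

0.275 g/L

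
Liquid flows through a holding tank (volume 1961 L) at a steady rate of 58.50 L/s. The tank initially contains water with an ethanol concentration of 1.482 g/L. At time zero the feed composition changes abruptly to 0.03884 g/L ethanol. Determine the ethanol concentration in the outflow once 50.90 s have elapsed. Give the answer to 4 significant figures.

0.3550 g/L

Species balance on the tank: V dC/dt = Q(C_in − C).
So dC/dt = (C_in − C)/τ with τ = V/Q = 1961/58.50 = 33.5214 s.
Integrating: C(t) = C_in + (C₀ − C_in) e^(−t/τ).
C(50.90) = 0.03884 + (1.482 − 0.03884)·e^(−50.90/33.5214) = 0.03884 + (1.44316)·0.219055 = 0.354971 g/L.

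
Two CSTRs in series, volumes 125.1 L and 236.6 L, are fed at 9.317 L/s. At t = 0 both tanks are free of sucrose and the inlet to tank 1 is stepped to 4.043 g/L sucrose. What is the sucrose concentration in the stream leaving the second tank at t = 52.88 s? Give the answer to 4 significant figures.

3.062 g/L

Time constants: τᵢ = Vᵢ/Q for each well-mixed tank.
τ₁ = 125.1/9.317 = 13.4271 s; τ₂ = 236.6/9.317 = 25.3944 s.
Tank 1: C₁ = C_in(1 − e^(−t/τ₁)). Tank 2 (τ₁ ≠ τ₂): C₂ = C_in[1 − (τ₁ e^(−t/τ₁) − τ₂ e^(−t/τ₂))/(τ₁ − τ₂)].
At t = 52.88: e^(−t/τ₁) = 0.0194811, e^(−t/τ₂) = 0.124638.
C₂ = 4.043·[1 − (13.4271·0.0194811 − 25.3944·0.124638)/(-11.9674)] = 4.043·0.757380 = 3.06209 g/L.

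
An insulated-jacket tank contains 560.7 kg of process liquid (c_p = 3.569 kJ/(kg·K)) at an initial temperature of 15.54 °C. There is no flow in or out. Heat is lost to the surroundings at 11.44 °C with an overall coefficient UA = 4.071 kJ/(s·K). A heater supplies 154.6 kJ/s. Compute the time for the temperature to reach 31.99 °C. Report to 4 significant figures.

326.8 s

Lumped-capacitance energy balance: M c_p dT/dt = UA(T_amb − T) + Q̇.
τ = M c_p/UA = 491.559 s; T_ss = T_amb + Q̇/UA = 11.44 + 154.6/4.071 = 49.4159 °C.
T(t) = T_ss + (T₀ − T_ss)e^(−t/τ); set T = 31.99:
t = −τ ln[(T − T_ss)/(T₀ − T_ss)] = −491.559 · ln(0.514404) = 326.762 s.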